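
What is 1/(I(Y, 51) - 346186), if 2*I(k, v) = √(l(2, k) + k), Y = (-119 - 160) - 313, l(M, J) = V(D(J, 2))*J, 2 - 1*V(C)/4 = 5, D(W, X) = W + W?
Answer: -173093/59922372484 - √407/59922372484 ≈ -2.8890e-6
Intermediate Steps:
D(W, X) = 2*W
V(C) = -12 (V(C) = 8 - 4*5 = 8 - 20 = -12)
l(M, J) = -12*J
Y = -592 (Y = -279 - 313 = -592)
I(k, v) = √11*√(-k)/2 (I(k, v) = √(-12*k + k)/2 = √(-11*k)/2 = (√11*√(-k))/2 = √11*√(-k)/2)
1/(I(Y, 51) - 346186) = 1/(√11*√(-1*(-592))/2 - 346186) = 1/(√11*√592/2 - 346186) = 1/(√11*(4*√37)/2 - 346186) = 1/(2*√407 - 346186) = 1/(-346186 + 2*√407)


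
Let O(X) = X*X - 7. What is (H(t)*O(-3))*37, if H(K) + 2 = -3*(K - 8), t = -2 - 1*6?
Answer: 3404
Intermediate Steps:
t = -8 (t = -2 - 6 = -8)
O(X) = -7 + X² (O(X) = X² - 7 = -7 + X²)
H(K) = 22 - 3*K (H(K) = -2 - 3*(K - 8) = -2 - 3*(-8 + K) = -2 + (24 - 3*K) = 22 - 3*K)
(H(t)*O(-3))*37 = ((22 - 3*(-8))*(-7 + (-3)²))*37 = ((22 + 24)*(-7 + 9))*37 = (46*2)*37 = 92*37 = 3404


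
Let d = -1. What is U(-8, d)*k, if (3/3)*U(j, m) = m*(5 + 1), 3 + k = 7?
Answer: -24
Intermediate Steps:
k = 4 (k = -3 + 7 = 4)
U(j, m) = 6*m (U(j, m) = m*(5 + 1) = m*6 = 6*m)
U(-8, d)*k = (6*(-1))*4 = -6*4 = -24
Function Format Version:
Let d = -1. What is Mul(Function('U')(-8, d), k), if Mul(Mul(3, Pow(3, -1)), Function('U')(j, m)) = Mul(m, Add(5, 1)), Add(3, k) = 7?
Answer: -24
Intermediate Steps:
k = 4 (k = Add(-3, 7) = 4)
Function('U')(j, m) = Mul(6, m) (Function('U')(j, m) = Mul(m, Add(5, 1)) = Mul(m, 6) = Mul(6, m))
Mul(Function('U')(-8, d), k) = Mul(Mul(6, -1), 4) = Mul(-6, 4) = -24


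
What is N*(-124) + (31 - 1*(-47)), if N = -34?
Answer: 4294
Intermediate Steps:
N*(-124) + (31 - 1*(-47)) = -34*(-124) + (31 - 1*(-47)) = 4216 + (31 + 47) = 4216 + 78 = 4294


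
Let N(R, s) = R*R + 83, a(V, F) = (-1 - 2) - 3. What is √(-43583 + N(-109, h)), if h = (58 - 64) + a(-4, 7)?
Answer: I*√31619 ≈ 177.82*I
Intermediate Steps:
a(V, F) = -6 (a(V, F) = -3 - 3 = -6)
h = -12 (h = (58 - 64) - 6 = -6 - 6 = -12)
N(R, s) = 83 + R² (N(R, s) = R² + 83 = 83 + R²)
√(-43583 + N(-109, h)) = √(-43583 + (83 + (-109)²)) = √(-43583 + (83 + 11881)) = √(-43583 + 11964) = √(-31619) = I*√31619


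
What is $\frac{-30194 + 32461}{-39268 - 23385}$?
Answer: $- \frac{2267}{62653} \approx -0.036183$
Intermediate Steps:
$\frac{-30194 + 32461}{-39268 - 23385} = \frac{2267}{-62653} = 2267 \left(- \frac{1}{62653}\right) = - \frac{2267}{62653}$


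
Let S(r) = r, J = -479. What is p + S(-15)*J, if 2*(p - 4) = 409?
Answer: 14787/2 ≈ 7393.5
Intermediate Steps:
p = 417/2 (p = 4 + (1/2)*409 = 4 + 409/2 = 417/2 ≈ 208.50)
p + S(-15)*J = 417/2 - 15*(-479) = 417/2 + 7185 = 14787/2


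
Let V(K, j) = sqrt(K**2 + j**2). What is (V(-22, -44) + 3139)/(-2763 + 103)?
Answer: -3139/2660 - 11*sqrt(5)/1330 ≈ -1.1986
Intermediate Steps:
(V(-22, -44) + 3139)/(-2763 + 103) = (sqrt((-22)**2 + (-44)**2) + 3139)/(-2763 + 103) = (sqrt(484 + 1936) + 3139)/(-2660) = (sqrt(2420) + 3139)*(-1/2660) = (22*sqrt(5) + 3139)*(-1/2660) = (3139 + 22*sqrt(5))*(-1/2660) = -3139/2660 - 11*sqrt(5)/1330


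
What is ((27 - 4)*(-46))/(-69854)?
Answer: 529/34927 ≈ 0.015146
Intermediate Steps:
((27 - 4)*(-46))/(-69854) = (23*(-46))*(-1/69854) = -1058*(-1/69854) = 529/34927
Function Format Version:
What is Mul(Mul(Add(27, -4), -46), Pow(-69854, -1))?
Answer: Rational(529, 34927) ≈ 0.015146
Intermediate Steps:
Mul(Mul(Add(27, -4), -46), Pow(-69854, -1)) = Mul(Mul(23, -46), Rational(-1, 69854)) = Mul(-1058, Rational(-1, 69854)) = Rational(529, 34927)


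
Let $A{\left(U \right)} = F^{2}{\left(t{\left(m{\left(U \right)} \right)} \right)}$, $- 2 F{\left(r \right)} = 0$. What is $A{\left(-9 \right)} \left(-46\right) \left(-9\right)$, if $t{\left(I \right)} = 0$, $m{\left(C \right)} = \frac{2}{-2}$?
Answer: $0$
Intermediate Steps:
$m{\left(C \right)} = -1$ ($m{\left(C \right)} = 2 \left(- \frac{1}{2}\right) = -1$)
$F{\left(r \right)} = 0$ ($F{\left(r \right)} = \left(- \frac{1}{2}\right) 0 = 0$)
$A{\left(U \right)} = 0$ ($A{\left(U \right)} = 0^{2} = 0$)
$A{\left(-9 \right)} \left(-46\right) \left(-9\right) = 0 \left(-46\right) \left(-9\right) = 0 \left(-9\right) = 0$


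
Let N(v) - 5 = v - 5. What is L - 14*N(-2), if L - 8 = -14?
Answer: 22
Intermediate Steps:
L = -6 (L = 8 - 14 = -6)
N(v) = v (N(v) = 5 + (v - 5) = 5 + (-5 + v) = v)
L - 14*N(-2) = -6 - 14*(-2) = -6 + 28 = 22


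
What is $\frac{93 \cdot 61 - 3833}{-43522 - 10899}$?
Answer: $- \frac{1840}{54421} \approx -0.03381$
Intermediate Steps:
$\frac{93 \cdot 61 - 3833}{-43522 - 10899} = \frac{5673 - 3833}{-54421} = 1840 \left(- \frac{1}{54421}\right) = - \frac{1840}{54421}$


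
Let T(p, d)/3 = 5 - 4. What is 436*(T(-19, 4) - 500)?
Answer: -216692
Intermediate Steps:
T(p, d) = 3 (T(p, d) = 3*(5 - 4) = 3*1 = 3)
436*(T(-19, 4) - 500) = 436*(3 - 500) = 436*(-497) = -216692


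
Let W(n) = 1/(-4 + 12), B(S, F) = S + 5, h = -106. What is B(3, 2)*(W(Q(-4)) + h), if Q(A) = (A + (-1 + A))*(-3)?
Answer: -847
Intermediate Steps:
Q(A) = 3 - 6*A (Q(A) = (-1 + 2*A)*(-3) = 3 - 6*A)
B(S, F) = 5 + S
W(n) = ⅛ (W(n) = 1/8 = ⅛)
B(3, 2)*(W(Q(-4)) + h) = (5 + 3)*(⅛ - 106) = 8*(-847/8) = -847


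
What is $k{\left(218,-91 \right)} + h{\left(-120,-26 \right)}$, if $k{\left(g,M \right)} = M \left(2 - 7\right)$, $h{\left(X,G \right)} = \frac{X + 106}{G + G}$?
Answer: $\frac{11837}{26} \approx 455.27$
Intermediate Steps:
$h{\left(X,G \right)} = \frac{106 + X}{2 G}$
$k{\left(g,M \right)} = - 5 M$ ($k{\left(g,M \right)} = M \left(-5\right) = - 5 M$)
$k{\left(218,-91 \right)} + h{\left(-120,-26 \right)} = \left(-5\right) \left(-91\right) + \frac{106 - 120}{2 \left(-26\right)} = 455 + \frac{1}{2} \left(- \frac{1}{26}\right) \left(-14\right) = 455 + \frac{7}{26} = \frac{11837}{26}$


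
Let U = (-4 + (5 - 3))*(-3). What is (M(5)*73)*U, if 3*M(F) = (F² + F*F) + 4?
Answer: 7884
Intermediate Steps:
U = 6 (U = (-4 + 2)*(-3) = -2*(-3) = 6)
M(F) = 4/3 + 2*F²/3 (M(F) = ((F² + F*F) + 4)/3 = ((F² + F²) + 4)/3 = (2*F² + 4)/3 = (4 + 2*F²)/3 = 4/3 + 2*F²/3)
(M(5)*73)*U = ((4/3 + (⅔)*5²)*73)*6 = ((4/3 + (⅔)*25)*73)*6 = ((4/3 + 50/3)*73)*6 = (18*73)*6 = 1314*6 = 7884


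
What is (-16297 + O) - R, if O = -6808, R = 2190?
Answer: -25295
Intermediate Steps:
(-16297 + O) - R = (-16297 - 6808) - 1*2190 = -23105 - 2190 = -25295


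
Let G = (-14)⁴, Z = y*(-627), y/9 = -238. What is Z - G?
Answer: 1304618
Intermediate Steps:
y = -2142 (y = 9*(-238) = -2142)
Z = 1343034 (Z = -2142*(-627) = 1343034)
G = 38416
Z - G = 1343034 - 1*38416 = 1343034 - 38416 = 1304618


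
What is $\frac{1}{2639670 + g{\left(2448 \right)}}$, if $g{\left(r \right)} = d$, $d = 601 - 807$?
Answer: $\frac{1}{2639464} \approx 3.7886 \cdot 10^{-7}$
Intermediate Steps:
$d = -206$
$g{\left(r \right)} = -206$
$\frac{1}{2639670 + g{\left(2448 \right)}} = \frac{1}{2639670 - 206} = \frac{1}{2639464}$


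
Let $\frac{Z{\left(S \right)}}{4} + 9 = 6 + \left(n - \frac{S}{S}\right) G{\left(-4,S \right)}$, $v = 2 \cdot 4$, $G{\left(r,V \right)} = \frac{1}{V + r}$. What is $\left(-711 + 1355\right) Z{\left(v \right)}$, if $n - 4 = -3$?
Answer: $-7728$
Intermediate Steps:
$n = 1$ ($n = 4 - 3 = 1$)
$v = 8$
$Z{\left(S \right)} = -12$ ($Z{\left(S \right)} = -36 + 4 \left(6 + \frac{1 - \frac{S}{S}}{S - 4}\right) = -36 + 4 \left(6 + \frac{1 - 1}{-4 + S}\right) = -36 + 4 \left(6 + \frac{0}{-4 + S}\right) = -36 + 4 \left(6 + 0\right) = -36 + 4 \cdot 6 = -36 + 24 = -12$)
$\left(-711 + 1355\right) Z{\left(v \right)} = \left(-711 + 1355\right) \left(-12\right) = 644 \left(-12\right) = -7728$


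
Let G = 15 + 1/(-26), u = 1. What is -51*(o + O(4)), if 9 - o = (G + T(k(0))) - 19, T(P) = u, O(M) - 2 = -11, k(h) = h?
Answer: -4029/26 ≈ -154.96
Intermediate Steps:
O(M) = -9 (O(M) = 2 - 11 = -9)
T(P) = 1
G = 389/26 (G = 15 - 1/26 = 389/26 ≈ 14.962)
o = 313/26 (o = 9 - ((389/26 + 1) - 19) = 9 - (415/26 - 19) = 9 - 1*(-79/26) = 9 + 79/26 = 313/26 ≈ 12.038)
-51*(o + O(4)) = -51*(313/26 - 9) = -51*79/26 = -4029/26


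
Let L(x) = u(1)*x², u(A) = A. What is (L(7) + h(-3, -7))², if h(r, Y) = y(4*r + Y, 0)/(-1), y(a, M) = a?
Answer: 4624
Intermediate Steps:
h(r, Y) = -Y - 4*r (h(r, Y) = (4*r + Y)/(-1) = (Y + 4*r)*(-1) = -Y - 4*r)
L(x) = x² (L(x) = 1*x² = x²)
(L(7) + h(-3, -7))² = (7² + (-1*(-7) - 4*(-3)))² = (49 + (7 + 12))² = (49 + 19)² = 68² = 4624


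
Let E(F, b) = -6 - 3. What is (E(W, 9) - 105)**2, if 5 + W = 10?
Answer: 12996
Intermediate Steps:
W = 5 (W = -5 + 10 = 5)
E(F, b) = -9
(E(W, 9) - 105)**2 = (-9 - 105)**2 = (-114)**2 = 12996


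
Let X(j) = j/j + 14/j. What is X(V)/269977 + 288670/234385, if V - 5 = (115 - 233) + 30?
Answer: 1293711960307/1050424081807 ≈ 1.2316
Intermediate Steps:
V = -83 (V = 5 + ((115 - 233) + 30) = 5 + (-118 + 30) = 5 - 88 = -83)
X(j) = 1 + 14/j
X(V)/269977 + 288670/234385 = ((14 - 83)/(-83))/269977 + 288670/234385 = -1/83*(-69)*(1/269977) + 288670*(1/234385) = (69/83)*(1/269977) + 57734/46877 = 69/22408091 + 57734/46877 = 1293711960307/1050424081807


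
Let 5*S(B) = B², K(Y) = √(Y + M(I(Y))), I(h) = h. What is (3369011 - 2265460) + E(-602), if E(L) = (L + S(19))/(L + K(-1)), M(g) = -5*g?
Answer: 1103551883/1000 ≈ 1.1036e+6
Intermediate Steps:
K(Y) = 2*√(-Y) (K(Y) = √(Y - 5*Y) = √(-4*Y) = 2*√(-Y))
S(B) = B²/5
E(L) = (361/5 + L)/(2 + L) (E(L) = (L + (⅕)*19²)/(L + 2*√(-1*(-1))) = (L + (⅕)*361)/(L + 2*√1) = (L + 361/5)/(L + 2*1) = (361/5 + L)/(L + 2) = (361/5 + L)/(2 + L))
(3369011 - 2265460) + E(-602) = (3369011 - 2265460) + (361/5 - 602)/(2 - 602) = 1103551 - 2649/5/(-600) = 1103551 - 1/600*(-2649/5) = 1103551 + 883/1000 = 1103551883/1000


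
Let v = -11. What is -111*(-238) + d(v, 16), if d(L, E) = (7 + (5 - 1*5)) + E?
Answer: 26441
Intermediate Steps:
d(L, E) = 7 + E (d(L, E) = (7 + (5 - 5)) + E = (7 + 0) + E = 7 + E)
-111*(-238) + d(v, 16) = -111*(-238) + (7 + 16) = 26418 + 23 = 26441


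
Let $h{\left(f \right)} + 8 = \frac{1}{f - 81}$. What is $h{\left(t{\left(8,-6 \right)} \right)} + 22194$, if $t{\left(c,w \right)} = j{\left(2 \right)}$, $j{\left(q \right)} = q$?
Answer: $\frac{1752693}{79} \approx 22186.0$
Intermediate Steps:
$t{\left(c,w \right)} = 2$
$h{\left(f \right)} = -8 + \frac{1}{-81 + f}$ ($h{\left(f \right)} = -8 + \frac{1}{f - 81} = -8 + \frac{1}{-81 + f}$)
$h{\left(t{\left(8,-6 \right)} \right)} + 22194 = \frac{649 - 16}{-81 + 2} + 22194 = \frac{649 - 16}{-79} + 22194 = \left(- \frac{1}{79}\right) 633 + 22194 = - \frac{633}{79} + 22194 = \frac{1752693}{79}$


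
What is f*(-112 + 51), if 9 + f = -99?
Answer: 6588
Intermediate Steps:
f = -108 (f = -9 - 99 = -108)
f*(-112 + 51) = -108*(-112 + 51) = -108*(-61) = 6588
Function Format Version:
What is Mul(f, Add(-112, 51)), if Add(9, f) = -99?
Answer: 6588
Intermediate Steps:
f = -108 (f = Add(-9, -99) = -108)
Mul(f, Add(-112, 51)) = Mul(-108, Add(-112, 51)) = Mul(-108, -61) = 6588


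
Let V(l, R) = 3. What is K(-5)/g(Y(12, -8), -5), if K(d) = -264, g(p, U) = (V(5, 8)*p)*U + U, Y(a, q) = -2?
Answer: -264/25 ≈ -10.560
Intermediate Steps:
g(p, U) = U + 3*U*p (g(p, U) = (3*p)*U + U = 3*U*p + U = U + 3*U*p)
K(-5)/g(Y(12, -8), -5) = -264*(-1/(5*(1 + 3*(-2)))) = -264*(-1/(5*(1 - 6))) = -264/((-5*(-5))) = -264/25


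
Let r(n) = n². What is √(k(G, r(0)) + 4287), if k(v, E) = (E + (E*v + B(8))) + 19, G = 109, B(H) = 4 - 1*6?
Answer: 4*√269 ≈ 65.605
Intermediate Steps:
B(H) = -2 (B(H) = 4 - 6 = -2)
k(v, E) = 17 + E + E*v (k(v, E) = (E + (E*v - 2)) + 19 = (E + (-2 + E*v)) + 19 = (-2 + E + E*v) + 19 = 17 + E + E*v)
√(k(G, r(0)) + 4287) = √((17 + 0² + 0²*109) + 4287) = √((17 + 0 + 0*109) + 4287) = √((17 + 0 + 0) + 4287) = √(17 + 4287) = √4304 = 4*√269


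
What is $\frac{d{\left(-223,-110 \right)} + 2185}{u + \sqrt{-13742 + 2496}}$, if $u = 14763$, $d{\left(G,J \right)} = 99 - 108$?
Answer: $\frac{32124288}{217957415} - \frac{2176 i \sqrt{11246}}{217957415} \approx 0.14739 - 0.0010587 i$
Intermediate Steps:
$d{\left(G,J \right)} = -9$
$\frac{d{\left(-223,-110 \right)} + 2185}{u + \sqrt{-13742 + 2496}} = \frac{-9 + 2185}{14763 + \sqrt{-13742 + 2496}} = \frac{2176}{14763 + \sqrt{-11246}} = \frac{2176}{14763 + i \sqrt{11246}}$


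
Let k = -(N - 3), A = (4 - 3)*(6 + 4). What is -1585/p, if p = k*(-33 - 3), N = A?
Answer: -1585/252 ≈ -6.2897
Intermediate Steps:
A = 10 (A = 1*10 = 10)
N = 10
k = -7 (k = -(10 - 3) = -1*7 = -7)
p = 252 (p = -7*(-33 - 3) = -7*(-36) = 252)
-1585/p = -1585/252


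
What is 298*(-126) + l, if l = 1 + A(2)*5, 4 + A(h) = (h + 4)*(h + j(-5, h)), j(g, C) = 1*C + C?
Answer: -37387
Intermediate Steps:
j(g, C) = 2*C (j(g, C) = C + C = 2*C)
A(h) = -4 + 3*h*(4 + h) (A(h) = -4 + (h + 4)*(h + 2*h) = -4 + (4 + h)*(3*h) = -4 + 3*h*(4 + h))
l = 161 (l = 1 + (-4 + 3*2² + 12*2)*5 = 1 + (-4 + 3*4 + 24)*5 = 1 + (-4 + 12 + 24)*5 = 1 + 32*5 = 1 + 160 = 161)
298*(-126) + l = 298*(-126) + 161 = -37548 + 161 = -37387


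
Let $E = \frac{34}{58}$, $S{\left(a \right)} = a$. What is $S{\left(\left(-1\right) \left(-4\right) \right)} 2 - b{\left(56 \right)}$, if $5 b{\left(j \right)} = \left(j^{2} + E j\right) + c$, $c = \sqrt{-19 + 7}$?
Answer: $- \frac{90736}{145} - \frac{2 i \sqrt{3}}{5} \approx -625.77 - 0.69282 i$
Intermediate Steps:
$E = \frac{17}{29}$ ($E = 34 \cdot \frac{1}{58} = \frac{17}{29} \approx 0.58621$)
$c = 2 i \sqrt{3}$ ($c = \sqrt{-12} = 2 i \sqrt{3} \approx 3.4641 i$)
$b{\left(j \right)} = \frac{j^{2}}{5} + \frac{17 j}{145} + \frac{2 i \sqrt{3}}{5}$ ($b{\left(j \right)} = \frac{\left(j^{2} + \frac{17 j}{29}\right) + 2 i \sqrt{3}}{5} = \frac{j^{2} + \frac{17 j}{29} + 2 i \sqrt{3}}{5} = \frac{j^{2}}{5} + \frac{17 j}{145} + \frac{2 i \sqrt{3}}{5}$)
$S{\left(\left(-1\right) \left(-4\right) \right)} 2 - b{\left(56 \right)} = \left(-1\right) \left(-4\right) 2 - \left(\frac{56^{2}}{5} + \frac{17}{145} \cdot 56 + \frac{2 i \sqrt{3}}{5}\right) = 4 \cdot 2 - \left(\frac{1}{5} \cdot 3136 + \frac{952}{145} + \frac{2 i \sqrt{3}}{5}\right) = 8 - \left(\frac{3136}{5} + \frac{952}{145} + \frac{2 i \sqrt{3}}{5}\right) = 8 - \left(\frac{91896}{145} + \frac{2 i \sqrt{3}}{5}\right) = - \frac{90736}{145} - \frac{2 i \sqrt{3}}{5}$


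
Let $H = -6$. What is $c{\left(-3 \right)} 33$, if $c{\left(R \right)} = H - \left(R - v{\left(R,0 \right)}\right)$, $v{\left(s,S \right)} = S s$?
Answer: $-99$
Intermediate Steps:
$c{\left(R \right)} = -6 - R$ ($c{\left(R \right)} = -6 + \left(0 R - R\right) = -6 + \left(0 - R\right) = -6 - R$)
$c{\left(-3 \right)} 33 = \left(-6 - -3\right) 33 = \left(-6 + 3\right) 33 = \left(-3\right) 33 = -99$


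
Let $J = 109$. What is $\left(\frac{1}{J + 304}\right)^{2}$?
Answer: $\frac{1}{170569} \approx 5.8627 \cdot 10^{-6}$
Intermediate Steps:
$\left(\frac{1}{J + 304}\right)^{2} = \left(\frac{1}{109 + 304}\right)^{2} = \left(\frac{1}{413}\right)^{2} = \frac{1}{170569}$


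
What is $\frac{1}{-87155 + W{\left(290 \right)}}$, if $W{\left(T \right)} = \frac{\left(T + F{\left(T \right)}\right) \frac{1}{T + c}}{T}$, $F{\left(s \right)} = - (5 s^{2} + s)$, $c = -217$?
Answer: $- \frac{73}{6363765} \approx -1.1471 \cdot 10^{-5}$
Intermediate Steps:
$F{\left(s \right)} = - s - 5 s^{2}$ ($F{\left(s \right)} = - (s + 5 s^{2}) = - s - 5 s^{2}$)
$W{\left(T \right)} = \frac{T - T \left(1 + 5 T\right)}{T \left(-217 + T\right)}$ ($W{\left(T \right)} = \frac{\left(T - T \left(1 + 5 T\right)\right) \frac{1}{T - 217}}{T} = \frac{\left(T - T \left(1 + 5 T\right)\right) \frac{1}{-217 + T}}{T} = \frac{\frac{1}{-217 + T} \left(T - T \left(1 + 5 T\right)\right)}{T} = \frac{T - T \left(1 + 5 T\right)}{T \left(-217 + T\right)}$)
$\frac{1}{-87155 + W{\left(290 \right)}} = \frac{1}{-87155 - \frac{1450}{-217 + 290}} = \frac{1}{-87155 - \frac{1450}{73}} = \frac{1}{- \frac{6363765}{73}} = - \frac{73}{6363765}$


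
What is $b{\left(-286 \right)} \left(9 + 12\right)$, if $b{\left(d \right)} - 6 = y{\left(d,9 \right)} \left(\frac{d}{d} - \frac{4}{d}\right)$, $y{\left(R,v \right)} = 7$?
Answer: $\frac{39333}{143} \approx 275.06$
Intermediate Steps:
$b{\left(d \right)} = 13 - \frac{28}{d}$ ($b{\left(d \right)} = 6 + 7 \left(\frac{d}{d} - \frac{4}{d}\right) = 6 + 7 \left(1 - \frac{4}{d}\right) = 6 + \left(7 - \frac{28}{d}\right) = 13 - \frac{28}{d}$)
$b{\left(-286 \right)} \left(9 + 12\right) = \left(13 - \frac{28}{-286}\right) \left(9 + 12\right) = \left(13 - - \frac{14}{143}\right) 21 = \left(13 + \frac{14}{143}\right) 21 = \frac{1873}{143} \cdot 21 = \frac{39333}{143}$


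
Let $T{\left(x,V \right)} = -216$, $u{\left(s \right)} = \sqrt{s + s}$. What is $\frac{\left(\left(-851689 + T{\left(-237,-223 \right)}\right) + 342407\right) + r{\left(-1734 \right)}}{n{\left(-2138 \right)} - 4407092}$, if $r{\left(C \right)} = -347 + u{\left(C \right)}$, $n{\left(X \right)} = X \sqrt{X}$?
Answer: $\frac{561733455185}{4858058197134} - \frac{18173 \sqrt{6414}}{4858058197134} - \frac{545024305 i \sqrt{2138}}{9716116394268} - \frac{18730141 i \sqrt{3}}{2429029098567} \approx 0.11563 - 0.0026071 i$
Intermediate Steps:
$u{\left(s \right)} = \sqrt{2} \sqrt{s}$ ($u{\left(s \right)} = \sqrt{2 s} = \sqrt{2} \sqrt{s}$)
$n{\left(X \right)} = X^{\frac{3}{2}}$
$r{\left(C \right)} = -347 + \sqrt{2} \sqrt{C}$
$\frac{\left(\left(-851689 + T{\left(-237,-223 \right)}\right) + 342407\right) + r{\left(-1734 \right)}}{n{\left(-2138 \right)} - 4407092} = \frac{\left(\left(-851689 - 216\right) + 342407\right) - \left(347 - \sqrt{2} \sqrt{-1734}\right)}{\left(-2138\right)^{\frac{3}{2}} - 4407092} = \frac{\left(-851905 + 342407\right) - \left(347 - \sqrt{2} \cdot 17 i \sqrt{6}\right)}{- 2138 i \sqrt{2138} - 4407092} = \frac{-509498 - \left(347 - 34 i \sqrt{3}\right)}{-4407092 - 2138 i \sqrt{2138}} = \frac{-509845 + 34 i \sqrt{3}}{-4407092 - 2138 i \sqrt{2138}}$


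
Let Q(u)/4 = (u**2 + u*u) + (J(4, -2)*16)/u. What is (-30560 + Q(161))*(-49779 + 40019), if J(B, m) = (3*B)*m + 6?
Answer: -277817775360/161 ≈ -1.7256e+9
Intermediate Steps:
J(B, m) = 6 + 3*B*m (J(B, m) = 3*B*m + 6 = 6 + 3*B*m)
Q(u) = -1152/u + 8*u**2 (Q(u) = 4*((u**2 + u*u) + ((6 + 3*4*(-2))*16)/u) = 4*((u**2 + u**2) + ((6 - 24)*16)/u) = 4*(2*u**2 + (-18*16)/u) = 4*(2*u**2 - 288/u) = 4*(-288/u + 2*u**2) = -1152/u + 8*u**2)
(-30560 + Q(161))*(-49779 + 40019) = (-30560 + 8*(-144 + 161**3)/161)*(-49779 + 40019) = (-30560 + 8*(1/161)*(-144 + 4173281))*(-9760) = (-30560 + 8*(1/161)*4173137)*(-9760) = (-30560 + 33385096/161)*(-9760) = (28464936/161)*(-9760) = -277817775360/161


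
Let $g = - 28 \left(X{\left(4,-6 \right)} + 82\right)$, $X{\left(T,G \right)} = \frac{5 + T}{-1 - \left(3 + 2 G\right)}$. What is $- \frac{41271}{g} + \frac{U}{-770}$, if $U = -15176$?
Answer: $\frac{1917166}{51205} \approx 37.441$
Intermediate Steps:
$X{\left(T,G \right)} = \frac{5 + T}{-4 - 2 G}$
$g = - \frac{4655}{2}$ ($g = - 28 \left(\frac{-5 - 4}{2 \left(2 - 6\right)} + 82\right) = - 28 \left(\frac{-5 - 4}{2 \left(-4\right)} + 82\right) = - 28 \left(\frac{1}{2} \left(- \frac{1}{4}\right) \left(-9\right) + 82\right) = - 28 \left(\frac{9}{8} + 82\right) = \left(-28\right) \frac{665}{8} = - \frac{4655}{2} \approx -2327.5$)
$- \frac{41271}{g} + \frac{U}{-770} = - \frac{41271}{- \frac{4655}{2}} - \frac{15176}{-770} = \left(-41271\right) \left(- \frac{2}{4655}\right) - - \frac{1084}{55} = \frac{82542}{4655} + \frac{1084}{55} = \frac{1917166}{51205}$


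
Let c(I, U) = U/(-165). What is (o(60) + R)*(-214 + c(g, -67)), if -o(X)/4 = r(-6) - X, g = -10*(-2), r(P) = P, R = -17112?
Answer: 197924688/55 ≈ 3.5986e+6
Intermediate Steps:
g = 20
o(X) = 24 + 4*X (o(X) = -4*(-6 - X) = 24 + 4*X)
c(I, U) = -U/165 (c(I, U) = U*(-1/165) = -U/165)
(o(60) + R)*(-214 + c(g, -67)) = ((24 + 4*60) - 17112)*(-214 - 1/165*(-67)) = ((24 + 240) - 17112)*(-214 + 67/165) = (264 - 17112)*(-35243/165) = -16848*(-35243/165) = 197924688/55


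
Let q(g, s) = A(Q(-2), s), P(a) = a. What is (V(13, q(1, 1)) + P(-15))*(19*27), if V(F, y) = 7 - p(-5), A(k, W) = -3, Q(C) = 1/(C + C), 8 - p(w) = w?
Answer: -10773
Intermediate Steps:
p(w) = 8 - w
Q(C) = 1/(2*C)
q(g, s) = -3
V(F, y) = -6 (V(F, y) = 7 - (8 - 1*(-5)) = 7 - (8 + 5) = 7 - 1*13 = 7 - 13 = -6)
(V(13, q(1, 1)) + P(-15))*(19*27) = (-6 - 15)*(19*27) = -21*513 = -10773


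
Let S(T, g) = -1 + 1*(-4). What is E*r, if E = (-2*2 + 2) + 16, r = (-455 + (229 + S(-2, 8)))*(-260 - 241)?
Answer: 1620234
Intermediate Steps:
S(T, g) = -5 (S(T, g) = -1 - 4 = -5)
r = 115731 (r = (-455 + (229 - 5))*(-260 - 241) = (-455 + 224)*(-501) = -231*(-501) = 115731)
E = 14 (E = (-4 + 2) + 16 = -2 + 16 = 14)
E*r = 14*115731 = 1620234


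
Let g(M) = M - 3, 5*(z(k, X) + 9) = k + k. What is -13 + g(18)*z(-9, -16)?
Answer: -202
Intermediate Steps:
z(k, X) = -9 + 2*k/5 (z(k, X) = -9 + (k + k)/5 = -9 + (2*k)/5 = -9 + 2*k/5)
g(M) = -3 + M
-13 + g(18)*z(-9, -16) = -13 + (-3 + 18)*(-9 + (2/5)*(-9)) = -13 + 15*(-9 - 18/5) = -13 + 15*(-63/5) = -13 - 189 = -202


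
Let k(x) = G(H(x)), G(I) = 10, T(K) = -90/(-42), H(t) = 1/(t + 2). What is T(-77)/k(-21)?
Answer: 3/14 ≈ 0.21429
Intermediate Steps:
H(t) = 1/(2 + t)
T(K) = 15/7 (T(K) = -90*(-1/42) = 15/7)
k(x) = 10
T(-77)/k(-21) = (15/7)/10 = (15/7)*(⅒) = 3/14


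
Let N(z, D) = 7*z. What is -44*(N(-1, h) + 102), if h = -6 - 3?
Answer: -4180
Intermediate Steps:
h = -9
-44*(N(-1, h) + 102) = -44*(7*(-1) + 102) = -44*(-7 + 102) = -44*95 = -4180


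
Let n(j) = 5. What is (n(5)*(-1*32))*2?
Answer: -320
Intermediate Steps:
(n(5)*(-1*32))*2 = (5*(-1*32))*2 = (5*(-32))*2 = -160*2 = -320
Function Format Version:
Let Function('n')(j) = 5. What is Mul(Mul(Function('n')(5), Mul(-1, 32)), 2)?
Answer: -320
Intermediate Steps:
Mul(Mul(Function('n')(5), Mul(-1, 32)), 2) = Mul(Mul(5, Mul(-1, 32)), 2) = Mul(Mul(5, -32), 2) = Mul(-160, 2) = -320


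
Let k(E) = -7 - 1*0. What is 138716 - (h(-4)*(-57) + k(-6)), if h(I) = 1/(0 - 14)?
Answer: 1942065/14 ≈ 1.3872e+5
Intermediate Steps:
h(I) = -1/14 (h(I) = 1/(-14) = -1/14)
k(E) = -7 (k(E) = -7 + 0 = -7)
138716 - (h(-4)*(-57) + k(-6)) = 138716 - (-1/14*(-57) - 7) = 138716 - (57/14 - 7) = 138716 - 1*(-41/14) = 138716 + 41/14 = 1942065/14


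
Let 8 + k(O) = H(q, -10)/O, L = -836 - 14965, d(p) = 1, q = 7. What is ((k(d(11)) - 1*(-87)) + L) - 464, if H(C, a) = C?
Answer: -16179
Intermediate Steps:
L = -15801
k(O) = -8 + 7/O
((k(d(11)) - 1*(-87)) + L) - 464 = (((-8 + 7/1) - 1*(-87)) - 15801) - 464 = (((-8 + 7*1) + 87) - 15801) - 464 = (((-8 + 7) + 87) - 15801) - 464 = ((-1 + 87) - 15801) - 464 = (86 - 15801) - 464 = -15715 - 464 = -16179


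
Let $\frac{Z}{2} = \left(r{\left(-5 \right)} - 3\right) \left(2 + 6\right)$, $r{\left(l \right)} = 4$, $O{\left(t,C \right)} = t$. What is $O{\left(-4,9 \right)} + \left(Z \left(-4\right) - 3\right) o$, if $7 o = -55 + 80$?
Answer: $- \frac{1703}{7} \approx -243.29$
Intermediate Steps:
$Z = 16$ ($Z = 2 \left(4 - 3\right) \left(2 + 6\right) = 2 \cdot 1 \cdot 8 = 2 \cdot 8 = 16$)
$o = \frac{25}{7}$ ($o = \frac{-55 + 80}{7} = \frac{1}{7} \cdot 25 = \frac{25}{7} \approx 3.5714$)
$O{\left(-4,9 \right)} + \left(Z \left(-4\right) - 3\right) o = -4 + \left(16 \left(-4\right) - 3\right) \frac{25}{7} = -4 + \left(-64 - 3\right) \frac{25}{7} = -4 - \frac{1675}{7} = - \frac{1703}{7}$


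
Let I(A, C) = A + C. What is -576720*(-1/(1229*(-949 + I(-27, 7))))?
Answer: -192240/396967 ≈ -0.48427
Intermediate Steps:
-576720*(-1/(1229*(-949 + I(-27, 7)))) = -576720*(-1/(1229*(-949 + (-27 + 7)))) = -576720*(-1/(1229*(-949 - 20))) = -576720/((-969*(-1229))) = -576720/1190901 = -576720*1/1190901 = -192240/396967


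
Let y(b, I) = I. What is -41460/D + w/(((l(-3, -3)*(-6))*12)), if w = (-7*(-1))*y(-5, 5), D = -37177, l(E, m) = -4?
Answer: 13241675/10706976 ≈ 1.2367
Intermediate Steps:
w = 35 (w = -7*(-1)*5 = 7*5 = 35)
-41460/D + w/(((l(-3, -3)*(-6))*12)) = -41460/(-37177) + 35/((-4*(-6)*12)) = -41460*(-1/37177) + 35/((24*12)) = 41460/37177 + 35/288 = 13241675/10706976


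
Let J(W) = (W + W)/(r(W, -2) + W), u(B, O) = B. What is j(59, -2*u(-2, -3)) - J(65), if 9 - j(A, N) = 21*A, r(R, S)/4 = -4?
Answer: -60400/49 ≈ -1232.7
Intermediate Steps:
r(R, S) = -16 (r(R, S) = 4*(-4) = -16)
J(W) = 2*W/(-16 + W) (J(W) = (W + W)/(-16 + W) = (2*W)/(-16 + W) = 2*W/(-16 + W))
j(A, N) = 9 - 21*A
j(59, -2*u(-2, -3)) - J(65) = (9 - 21*59) - 2*65/(-16 + 65) = (9 - 1239) - 2*65/49 = -1230 - 2*65/49 = -1230 - 1*130/49 = -1230 - 130/49 = -60400/49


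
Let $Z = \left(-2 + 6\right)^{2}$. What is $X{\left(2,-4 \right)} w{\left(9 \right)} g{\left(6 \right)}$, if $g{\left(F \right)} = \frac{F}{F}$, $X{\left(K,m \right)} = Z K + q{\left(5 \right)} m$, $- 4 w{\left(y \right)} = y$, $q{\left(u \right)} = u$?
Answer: $-27$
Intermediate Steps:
$Z = 16$ ($Z = 4^{2} = 16$)
$w{\left(y \right)} = - \frac{y}{4}$
$X{\left(K,m \right)} = 5 m + 16 K$ ($X{\left(K,m \right)} = 16 K + 5 m = 5 m + 16 K$)
$g{\left(F \right)} = 1$
$X{\left(2,-4 \right)} w{\left(9 \right)} g{\left(6 \right)} = \left(5 \left(-4\right) + 16 \cdot 2\right) \left(\left(- \frac{1}{4}\right) 9\right) 1 = \left(-20 + 32\right) \left(- \frac{9}{4}\right) 1 = 12 \left(- \frac{9}{4}\right) 1 = \left(-27\right) 1 = -27$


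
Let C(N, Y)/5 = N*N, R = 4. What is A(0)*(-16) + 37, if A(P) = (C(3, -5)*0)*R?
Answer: 37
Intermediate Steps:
C(N, Y) = 5*N**2 (C(N, Y) = 5*(N*N) = 5*N**2)
A(P) = 0 (A(P) = ((5*3**2)*0)*4 = ((5*9)*0)*4 = (45*0)*4 = 0*4 = 0)
A(0)*(-16) + 37 = 0*(-16) + 37 = 0 + 37 = 37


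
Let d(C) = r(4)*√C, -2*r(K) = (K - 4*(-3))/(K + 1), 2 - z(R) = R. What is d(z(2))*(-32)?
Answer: 0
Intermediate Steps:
z(R) = 2 - R
r(K) = -(12 + K)/(2*(1 + K)) (r(K) = -(K - 4*(-3))/(2*(K + 1)) = -(K + 12)/(2*(1 + K)) = -(12 + K)/(2*(1 + K)))
d(C) = -8*√C/5 (d(C) = ((-12 - 1*4)/(2*(1 + 4)))*√C = ((½)*(-12 - 4)/5)*√C = ((½)*(⅕)*(-16))*√C = -8*√C/5)
d(z(2))*(-32) = -8*√(2 - 1*2)/5*(-32) = -8*√(2 - 2)/5*(-32) = -8*√0/5*(-32) = -8/5*0*(-32) = 0*(-32) = 0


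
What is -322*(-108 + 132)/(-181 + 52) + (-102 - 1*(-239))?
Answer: 8467/43 ≈ 196.91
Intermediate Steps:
-322*(-108 + 132)/(-181 + 52) + (-102 - 1*(-239)) = -7728/(-129) + (-102 + 239) = -7728*(-1)/129 + 137 = -322*(-8/43) + 137 = 2576/43 + 137 = 8467/43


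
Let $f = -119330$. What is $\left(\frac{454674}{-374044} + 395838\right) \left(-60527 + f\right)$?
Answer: $- \frac{1210440669187713}{17002} \approx -7.1194 \cdot 10^{10}$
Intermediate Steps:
$\left(\frac{454674}{-374044} + 395838\right) \left(-60527 + f\right) = \left(\frac{454674}{-374044} + 395838\right) \left(-60527 - 119330\right) = \left(454674 \left(- \frac{1}{374044}\right) + 395838\right) \left(-179857\right) = \left(- \frac{20667}{17002} + 395838\right) \left(-179857\right) = \frac{6730017009}{17002} \left(-179857\right) = - \frac{1210440669187713}{17002}$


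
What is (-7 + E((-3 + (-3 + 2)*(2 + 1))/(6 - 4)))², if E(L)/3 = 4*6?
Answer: 4225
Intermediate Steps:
E(L) = 72 (E(L) = 3*(4*6) = 3*24 = 72)
(-7 + E((-3 + (-3 + 2)*(2 + 1))/(6 - 4)))² = (-7 + 72)² = 65² = 4225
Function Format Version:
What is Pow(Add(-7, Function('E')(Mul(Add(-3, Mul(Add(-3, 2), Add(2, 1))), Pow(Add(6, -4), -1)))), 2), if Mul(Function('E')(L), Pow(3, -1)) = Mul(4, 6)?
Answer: 4225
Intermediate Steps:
Function('E')(L) = 72 (Function('E')(L) = Mul(3, Mul(4, 6)) = Mul(3, 24) = 72)
Pow(Add(-7, Function('E')(Mul(Add(-3, Mul(Add(-3, 2), Add(2, 1))), Pow(Add(6, -4), -1)))), 2) = Pow(Add(-7, 72), 2) = Pow(65, 2) = 4225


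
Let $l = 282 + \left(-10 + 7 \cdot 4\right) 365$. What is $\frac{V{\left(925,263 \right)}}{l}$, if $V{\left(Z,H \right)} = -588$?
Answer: $- \frac{49}{571} \approx -0.085814$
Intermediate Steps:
$l = 6852$ ($l = 282 + \left(-10 + 28\right) 365 = 282 + 18 \cdot 365 = 282 + 6570 = 6852$)
$\frac{V{\left(925,263 \right)}}{l} = - \frac{588}{6852} = \left(-588\right) \frac{1}{6852} = - \frac{49}{571}$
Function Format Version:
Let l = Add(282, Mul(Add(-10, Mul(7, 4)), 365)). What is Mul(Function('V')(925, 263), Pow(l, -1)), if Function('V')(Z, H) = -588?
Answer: Rational(-49, 571) ≈ -0.085814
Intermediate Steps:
l = 6852 (l = Add(282, Mul(Add(-10, 28), 365)) = Add(282, Mul(18, 365)) = Add(282, 6570) = 6852)
Mul(Function('V')(925, 263), Pow(l, -1)) = Mul(-588, Pow(6852, -1)) = Mul(-588, Rational(1, 6852)) = Rational(-49, 571)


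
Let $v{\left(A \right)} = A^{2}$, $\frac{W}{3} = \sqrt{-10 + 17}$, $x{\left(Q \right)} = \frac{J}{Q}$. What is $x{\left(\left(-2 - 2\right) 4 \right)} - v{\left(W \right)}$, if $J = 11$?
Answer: $- \frac{1019}{16} \approx -63.688$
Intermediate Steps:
$x{\left(Q \right)} = \frac{11}{Q}$
$W = 3 \sqrt{7}$ ($W = 3 \sqrt{-10 + 17} = 3 \sqrt{7} \approx 7.9373$)
$x{\left(\left(-2 - 2\right) 4 \right)} - v{\left(W \right)} = \frac{11}{\left(-2 - 2\right) 4} - \left(3 \sqrt{7}\right)^{2} = \frac{11}{\left(-4\right) 4} - 63 = \frac{11}{-16} - 63 = 11 \left(- \frac{1}{16}\right) - 63 = - \frac{11}{16} - 63 = - \frac{1019}{16}$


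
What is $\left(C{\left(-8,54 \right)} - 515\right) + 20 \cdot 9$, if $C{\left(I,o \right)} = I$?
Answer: $-343$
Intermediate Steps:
$\left(C{\left(-8,54 \right)} - 515\right) + 20 \cdot 9 = \left(-8 - 515\right) + 20 \cdot 9 = -523 + 180 = -343$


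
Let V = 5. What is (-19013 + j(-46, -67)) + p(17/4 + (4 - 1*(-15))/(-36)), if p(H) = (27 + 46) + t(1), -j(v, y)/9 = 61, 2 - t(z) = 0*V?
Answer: -19487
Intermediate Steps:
t(z) = 2 (t(z) = 2 - 0*5 = 2 - 1*0 = 2 + 0 = 2)
j(v, y) = -549 (j(v, y) = -9*61 = -549)
p(H) = 75 (p(H) = (27 + 46) + 2 = 73 + 2 = 75)
(-19013 + j(-46, -67)) + p(17/4 + (4 - 1*(-15))/(-36)) = (-19013 - 549) + 75 = -19562 + 75 = -19487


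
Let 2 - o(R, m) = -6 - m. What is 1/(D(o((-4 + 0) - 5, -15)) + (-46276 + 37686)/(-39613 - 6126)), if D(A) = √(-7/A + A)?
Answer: 196449005/6313062413 - 2092056121*I*√6/12626124826 ≈ 0.031118 - 0.40586*I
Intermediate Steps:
o(R, m) = 8 + m (o(R, m) = 2 - (-6 - m) = 2 + (6 + m) = 8 + m)
D(A) = √(A - 7/A)
1/(D(o((-4 + 0) - 5, -15)) + (-46276 + 37686)/(-39613 - 6126)) = 1/(√((8 - 15) - 7/(8 - 15)) + (-46276 + 37686)/(-39613 - 6126)) = 1/(√(-7 - 7/(-7)) - 8590/(-45739)) = 1/(√(-7 - 7*(-⅐)) - 8590*(-1/45739)) = 1/(√(-7 + 1) + 8590/45739) = 1/(√(-6) + 8590/45739) = 1/(I*√6 + 8590/45739) = 1/(8590/45739 + I*√6)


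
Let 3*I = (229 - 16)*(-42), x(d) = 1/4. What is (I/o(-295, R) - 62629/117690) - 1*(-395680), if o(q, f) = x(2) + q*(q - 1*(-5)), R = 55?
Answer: 5311816444768817/13424545230 ≈ 3.9568e+5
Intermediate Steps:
x(d) = ¼
I = -2982 (I = ((229 - 16)*(-42))/3 = (213*(-42))/3 = (⅓)*(-8946) = -2982)
o(q, f) = ¼ + q*(5 + q) (o(q, f) = ¼ + q*(q - 1*(-5)) = ¼ + q*(q + 5) = ¼ + q*(5 + q))
(I/o(-295, R) - 62629/117690) - 1*(-395680) = (-2982/(¼ + (-295)² + 5*(-295)) - 62629/117690) - 1*(-395680) = (-2982/(¼ + 87025 - 1475) - 62629*1/117690) + 395680 = (-2982/342201/4 - 62629/117690) + 395680 = (-2982*4/342201 - 62629/117690) + 395680 = (-3976/114067 - 62629/117690) + 395680 = -7611837583/13424545230 + 395680 = 5311816444768817/13424545230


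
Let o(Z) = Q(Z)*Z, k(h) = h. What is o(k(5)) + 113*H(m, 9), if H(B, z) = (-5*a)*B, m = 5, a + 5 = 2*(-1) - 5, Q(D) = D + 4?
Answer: 33945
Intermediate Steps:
Q(D) = 4 + D
a = -12 (a = -5 + (2*(-1) - 5) = -5 + (-2 - 5) = -5 - 7 = -12)
o(Z) = Z*(4 + Z) (o(Z) = (4 + Z)*Z = Z*(4 + Z))
H(B, z) = 60*B (H(B, z) = (-5*(-12))*B = 60*B)
o(k(5)) + 113*H(m, 9) = 5*(4 + 5) + 113*(60*5) = 5*9 + 113*300 = 45 + 33900 = 33945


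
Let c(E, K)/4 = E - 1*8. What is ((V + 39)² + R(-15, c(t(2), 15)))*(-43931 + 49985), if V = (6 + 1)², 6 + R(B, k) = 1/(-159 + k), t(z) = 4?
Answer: 8198018046/175 ≈ 4.6846e+7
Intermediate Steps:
c(E, K) = -32 + 4*E (c(E, K) = 4*(E - 1*8) = 4*(E - 8) = 4*(-8 + E) = -32 + 4*E)
R(B, k) = -6 + 1/(-159 + k)
V = 49 (V = 7² = 49)
((V + 39)² + R(-15, c(t(2), 15)))*(-43931 + 49985) = ((49 + 39)² + (955 - 6*(-32 + 4*4))/(-159 + (-32 + 4*4)))*(-43931 + 49985) = (88² + (955 - 6*(-32 + 16))/(-159 + (-32 + 16)))*6054 = (7744 + (955 - 6*(-16))/(-159 - 16))*6054 = (7744 + (955 + 96)/(-175))*6054 = (7744 - 1/175*1051)*6054 = (7744 - 1051/175)*6054 = (1354149/175)*6054 = 8198018046/175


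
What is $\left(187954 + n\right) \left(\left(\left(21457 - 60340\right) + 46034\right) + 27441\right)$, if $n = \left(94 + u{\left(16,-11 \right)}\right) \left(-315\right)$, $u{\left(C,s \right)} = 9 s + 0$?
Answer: $6556187168$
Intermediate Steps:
$u{\left(C,s \right)} = 9 s$
$n = 1575$ ($n = \left(94 + 9 \left(-11\right)\right) \left(-315\right) = \left(94 - 99\right) \left(-315\right) = \left(-5\right) \left(-315\right) = 1575$)
$\left(187954 + n\right) \left(\left(\left(21457 - 60340\right) + 46034\right) + 27441\right) = \left(187954 + 1575\right) \left(\left(\left(21457 - 60340\right) + 46034\right) + 27441\right) = 189529 \left(\left(-38883 + 46034\right) + 27441\right) = 189529 \left(7151 + 27441\right) = 189529 \cdot 34592 = 6556187168$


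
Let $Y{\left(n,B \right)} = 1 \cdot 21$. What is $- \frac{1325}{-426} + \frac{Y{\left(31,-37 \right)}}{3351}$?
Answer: $\frac{1483007}{475842} \approx 3.1166$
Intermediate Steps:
$Y{\left(n,B \right)} = 21$
$- \frac{1325}{-426} + \frac{Y{\left(31,-37 \right)}}{3351} = - \frac{1325}{-426} + \frac{21}{3351} = \left(-1325\right) \left(- \frac{1}{426}\right) + 21 \cdot \frac{1}{3351} = \frac{1325}{426} + \frac{7}{1117} = \frac{1483007}{475842}$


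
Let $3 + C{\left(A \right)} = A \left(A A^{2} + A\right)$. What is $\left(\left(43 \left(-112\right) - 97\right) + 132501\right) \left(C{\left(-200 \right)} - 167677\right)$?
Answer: $204124509564160$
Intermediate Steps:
$C{\left(A \right)} = -3 + A \left(A + A^{3}\right)$ ($C{\left(A \right)} = -3 + A \left(A A^{2} + A\right) = -3 + A \left(A^{3} + A\right) = -3 + A \left(A + A^{3}\right)$)
$\left(\left(43 \left(-112\right) - 97\right) + 132501\right) \left(C{\left(-200 \right)} - 167677\right) = \left(\left(43 \left(-112\right) - 97\right) + 132501\right) \left(\left(-3 + \left(-200\right)^{2} + \left(-200\right)^{4}\right) - 167677\right) = \left(\left(-4816 - 97\right) + 132501\right) \left(\left(-3 + 40000 + 1600000000\right) - 167677\right) = \left(-4913 + 132501\right) \left(1600039997 - 167677\right) = 127588 \cdot 1599872320 = 204124509564160$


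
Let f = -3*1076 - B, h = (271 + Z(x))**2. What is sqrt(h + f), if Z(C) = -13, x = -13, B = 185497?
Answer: I*sqrt(122161) ≈ 349.52*I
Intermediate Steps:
h = 66564 (h = (271 - 13)**2 = 258**2 = 66564)
f = -188725 (f = -3*1076 - 1*185497 = -3228 - 185497 = -188725)
sqrt(h + f) = sqrt(66564 - 188725) = sqrt(-122161) = I*sqrt(122161)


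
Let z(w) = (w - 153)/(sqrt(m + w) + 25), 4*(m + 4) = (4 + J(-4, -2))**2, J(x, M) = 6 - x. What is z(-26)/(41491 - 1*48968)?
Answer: 4475/4531062 - 179*sqrt(19)/4531062 ≈ 0.00081543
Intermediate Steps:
m = 45 (m = -4 + (4 + (6 - 1*(-4)))**2/4 = -4 + (4 + (6 + 4))**2/4 = -4 + (4 + 10)**2/4 = -4 + (1/4)*14**2 = -4 + (1/4)*196 = -4 + 49 = 45)
z(w) = (-153 + w)/(25 + sqrt(45 + w)) (z(w) = (w - 153)/(sqrt(45 + w) + 25) = (-153 + w)/(25 + sqrt(45 + w)))
z(-26)/(41491 - 1*48968) = ((-153 - 26)/(25 + sqrt(45 - 26)))/(41491 - 1*48968) = (-179/(25 + sqrt(19)))/(41491 - 48968) = -179/(25 + sqrt(19))/(-7477) = -179/(25 + sqrt(19))*(-1/7477) = 179/(7477*(25 + sqrt(19)))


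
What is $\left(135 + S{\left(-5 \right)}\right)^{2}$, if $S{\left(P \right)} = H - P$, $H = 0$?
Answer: $19600$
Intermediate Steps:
$S{\left(P \right)} = - P$ ($S{\left(P \right)} = 0 - P = - P$)
$\left(135 + S{\left(-5 \right)}\right)^{2} = \left(135 - -5\right)^{2} = \left(135 + 5\right)^{2} = 140^{2} = 19600$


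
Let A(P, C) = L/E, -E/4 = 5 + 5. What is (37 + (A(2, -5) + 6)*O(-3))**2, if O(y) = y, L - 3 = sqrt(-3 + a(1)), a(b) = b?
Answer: 591343/1600 + 2307*I*sqrt(2)/800 ≈ 369.59 + 4.0782*I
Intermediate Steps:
E = -40 (E = -4*(5 + 5) = -4*10 = -40)
L = 3 + I*sqrt(2) (L = 3 + sqrt(-3 + 1) = 3 + sqrt(-2) = 3 + I*sqrt(2) ≈ 3.0 + 1.4142*I)
A(P, C) = -3/40 - I*sqrt(2)/40 (A(P, C) = (3 + I*sqrt(2))/(-40) = (3 + I*sqrt(2))*(-1/40) = -3/40 - I*sqrt(2)/40)
(37 + (A(2, -5) + 6)*O(-3))**2 = (37 + ((-3/40 - I*sqrt(2)/40) + 6)*(-3))**2 = (37 + (237/40 - I*sqrt(2)/40)*(-3))**2 = (37 + (-711/40 + 3*I*sqrt(2)/40))**2 = (769/40 + 3*I*sqrt(2)/40)**2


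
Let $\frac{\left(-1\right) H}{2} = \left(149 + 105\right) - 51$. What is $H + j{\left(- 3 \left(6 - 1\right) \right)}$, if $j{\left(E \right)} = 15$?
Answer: $-391$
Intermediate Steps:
$H = -406$ ($H = - 2 \left(\left(149 + 105\right) - 51\right) = - 2 \left(254 - 51\right) = \left(-2\right) 203 = -406$)
$H + j{\left(- 3 \left(6 - 1\right) \right)} = -406 + 15 = -391$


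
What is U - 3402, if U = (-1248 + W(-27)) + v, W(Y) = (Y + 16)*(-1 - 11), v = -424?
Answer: -4942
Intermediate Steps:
W(Y) = -192 - 12*Y (W(Y) = (16 + Y)*(-12) = -192 - 12*Y)
U = -1540 (U = (-1248 + (-192 - 12*(-27))) - 424 = (-1248 + (-192 + 324)) - 424 = (-1248 + 132) - 424 = -1116 - 424 = -1540)
U - 3402 = -1540 - 3402 = -4942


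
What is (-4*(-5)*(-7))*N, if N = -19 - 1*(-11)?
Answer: 1120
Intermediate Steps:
N = -8 (N = -19 + 11 = -8)
(-4*(-5)*(-7))*N = (-4*(-5)*(-7))*(-8) = (20*(-7))*(-8) = -140*(-8) = 1120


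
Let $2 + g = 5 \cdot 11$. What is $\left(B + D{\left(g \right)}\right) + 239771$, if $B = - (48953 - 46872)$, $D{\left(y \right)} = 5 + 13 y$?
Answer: $238384$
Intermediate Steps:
$g = 53$ ($g = -2 + 5 \cdot 11 = -2 + 55 = 53$)
$B = -2081$ ($B = \left(-1\right) 2081 = -2081$)
$\left(B + D{\left(g \right)}\right) + 239771 = \left(-2081 + \left(5 + 13 \cdot 53\right)\right) + 239771 = \left(-2081 + \left(5 + 689\right)\right) + 239771 = \left(-2081 + 694\right) + 239771 = -1387 + 239771 = 238384$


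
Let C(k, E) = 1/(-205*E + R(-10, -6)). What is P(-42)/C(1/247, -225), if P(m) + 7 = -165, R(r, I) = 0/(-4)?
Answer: -7933500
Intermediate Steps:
R(r, I) = 0 (R(r, I) = 0*(-1/4) = 0)
P(m) = -172 (P(m) = -7 - 165 = -172)
C(k, E) = -1/(205*E) (C(k, E) = 1/(-205*E + 0) = 1/(-205*E) = -1/(205*E))
P(-42)/C(1/247, -225) = -172/((-1/205/(-225))) = -172/((-1/205*(-1/225))) = -172/1/46125 = -172*46125 = -7933500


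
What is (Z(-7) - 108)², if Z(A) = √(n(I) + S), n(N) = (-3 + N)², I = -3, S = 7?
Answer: (108 - √43)² ≈ 10291.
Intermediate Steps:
Z(A) = √43 (Z(A) = √((-3 - 3)² + 7) = √((-6)² + 7) = √(36 + 7) = √43)
(Z(-7) - 108)² = (√43 - 108)² = (-108 + √43)²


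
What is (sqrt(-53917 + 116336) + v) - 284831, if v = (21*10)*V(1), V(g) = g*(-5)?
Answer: -285881 + sqrt(62419) ≈ -2.8563e+5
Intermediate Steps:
V(g) = -5*g
v = -1050 (v = (21*10)*(-5*1) = 210*(-5) = -1050)
(sqrt(-53917 + 116336) + v) - 284831 = (sqrt(-53917 + 116336) - 1050) - 284831 = (sqrt(62419) - 1050) - 284831 = (-1050 + sqrt(62419)) - 284831 = -285881 + sqrt(62419)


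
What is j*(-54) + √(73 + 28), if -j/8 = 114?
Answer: 49248 + √101 ≈ 49258.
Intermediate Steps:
j = -912 (j = -8*114 = -912)
j*(-54) + √(73 + 28) = -912*(-54) + √(73 + 28) = 49248 + √101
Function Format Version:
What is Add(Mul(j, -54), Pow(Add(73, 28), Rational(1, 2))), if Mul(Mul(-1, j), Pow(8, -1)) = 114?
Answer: Add(49248, Pow(101, Rational(1, 2))) ≈ 49258.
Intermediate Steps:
j = -912 (j = Mul(-8, 114) = -912)
Add(Mul(j, -54), Pow(Add(73, 28), Rational(1, 2))) = Add(Mul(-912, -54), Pow(Add(73, 28), Rational(1, 2))) = Add(49248, Pow(101, Rational(1, 2)))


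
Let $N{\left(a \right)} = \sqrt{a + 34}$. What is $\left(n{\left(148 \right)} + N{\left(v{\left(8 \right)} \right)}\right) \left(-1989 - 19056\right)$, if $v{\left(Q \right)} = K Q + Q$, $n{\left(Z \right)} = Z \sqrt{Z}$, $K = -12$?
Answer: $- 6229320 \sqrt{37} - 63135 i \sqrt{6} \approx -3.7891 \cdot 10^{7} - 1.5465 \cdot 10^{5} i$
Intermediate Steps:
$n{\left(Z \right)} = Z^{\frac{3}{2}}$
$v{\left(Q \right)} = - 11 Q$ ($v{\left(Q \right)} = - 12 Q + Q = - 11 Q$)
$N{\left(a \right)} = \sqrt{34 + a}$
$\left(n{\left(148 \right)} + N{\left(v{\left(8 \right)} \right)}\right) \left(-1989 - 19056\right) = \left(148^{\frac{3}{2}} + \sqrt{34 - 88}\right) \left(-1989 - 19056\right) = \left(296 \sqrt{37} + \sqrt{34 - 88}\right) \left(-21045\right) = \left(296 \sqrt{37} + \sqrt{-54}\right) \left(-21045\right) = \left(296 \sqrt{37} + 3 i \sqrt{6}\right) \left(-21045\right) = - 6229320 \sqrt{37} - 63135 i \sqrt{6}$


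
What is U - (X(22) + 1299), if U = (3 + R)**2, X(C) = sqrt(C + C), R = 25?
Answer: -515 - 2*sqrt(11) ≈ -521.63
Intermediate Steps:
X(C) = sqrt(2)*sqrt(C) (X(C) = sqrt(2*C) = sqrt(2)*sqrt(C))
U = 784 (U = (3 + 25)**2 = 28**2 = 784)
U - (X(22) + 1299) = 784 - (sqrt(2)*sqrt(22) + 1299) = 784 - (2*sqrt(11) + 1299) = 784 - (1299 + 2*sqrt(11)) = 784 + (-1299 - 2*sqrt(11)) = -515 - 2*sqrt(11)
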